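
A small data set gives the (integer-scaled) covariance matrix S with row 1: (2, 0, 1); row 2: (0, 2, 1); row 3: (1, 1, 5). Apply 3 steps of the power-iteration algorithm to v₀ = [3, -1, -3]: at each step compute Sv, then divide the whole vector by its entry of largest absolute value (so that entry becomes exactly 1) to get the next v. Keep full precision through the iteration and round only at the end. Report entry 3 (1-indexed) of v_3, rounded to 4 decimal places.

1.0000

Sv0 = (3.00000, -5.00000, -13.00000); divide by -13.00000 → v1 = (-0.23077, 0.38462, 1.00000)
Sv1 = (0.53846, 1.76923, 5.15385); divide by 5.15385 → v2 = (0.10448, 0.34328, 1.00000)
Sv2 = (1.20896, 1.68657, 5.44776); divide by 5.44776 → v3 = (0.22192, 0.30959, 1.00000)
Requested entry of v3: -365/-365 = 1.0000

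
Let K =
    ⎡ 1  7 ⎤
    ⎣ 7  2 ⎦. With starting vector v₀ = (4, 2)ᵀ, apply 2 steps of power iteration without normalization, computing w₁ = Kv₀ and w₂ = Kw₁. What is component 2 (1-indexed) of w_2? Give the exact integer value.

w1 = Kv₀ = (18, 32)
w2 = Kw1 = (242, 190)
The requested component of w2 is 190.

190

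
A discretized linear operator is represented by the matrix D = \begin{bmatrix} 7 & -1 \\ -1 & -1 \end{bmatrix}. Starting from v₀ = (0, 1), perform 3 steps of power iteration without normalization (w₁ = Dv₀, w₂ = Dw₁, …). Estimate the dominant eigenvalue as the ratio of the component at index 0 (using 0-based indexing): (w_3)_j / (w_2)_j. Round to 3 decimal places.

7.333

w1 = Dv₀ = (7·0 + (-1)·1; (-1)·0 + (-1)·1) = (-1, -1)
w2 = Dw1 = (7·(-1) + (-1)·(-1); (-1)·(-1) + (-1)·(-1)) = (-6, 2)
w3 = Dw2 = (-44, 4)
Ratio at component: -44 / -6 = 7.333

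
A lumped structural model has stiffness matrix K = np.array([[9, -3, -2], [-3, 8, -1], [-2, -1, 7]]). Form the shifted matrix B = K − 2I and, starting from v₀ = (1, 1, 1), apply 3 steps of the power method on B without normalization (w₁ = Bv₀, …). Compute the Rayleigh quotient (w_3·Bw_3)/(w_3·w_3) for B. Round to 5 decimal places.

B = K − 2I has rows (7, -3, -2); (-3, 6, -1); (-2, -1, 5)
w1 = Bv₀ = (7·1 + (-3)·1 + (-2)·1; (-3)·1 + 6·1 + (-1)·1; (-2)·1 + (-1)·1 + 5·1) = (2, 2, 2)
w2 = Bw1 = (7·2 + (-3)·2 + (-2)·2; (-3)·2 + 6·2 + (-1)·2; (-2)·2 + (-1)·2 + 5·2) = (4, 4, 4)
w3 = Bw2 = (8, 8, 8)
Bw3 = (16, 16, 16)
w3·Bw3 = 384; w3·w3 = 192; μ ≈ 384/192 = 2.00000

2.00000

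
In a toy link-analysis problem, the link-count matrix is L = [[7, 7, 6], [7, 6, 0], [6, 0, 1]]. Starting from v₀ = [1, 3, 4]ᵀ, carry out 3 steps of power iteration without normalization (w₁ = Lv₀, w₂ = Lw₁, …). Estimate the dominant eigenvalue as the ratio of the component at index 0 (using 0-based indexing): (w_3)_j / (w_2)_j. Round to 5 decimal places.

w1 = Lv₀ = (52, 25, 10)
w2 = Lw1 = (599, 514, 322)
w3 = Lw2 = (9723, 7277, 3916)
Ratio at component: 9723 / 599 = 16.23205

λ ≈ 16.23205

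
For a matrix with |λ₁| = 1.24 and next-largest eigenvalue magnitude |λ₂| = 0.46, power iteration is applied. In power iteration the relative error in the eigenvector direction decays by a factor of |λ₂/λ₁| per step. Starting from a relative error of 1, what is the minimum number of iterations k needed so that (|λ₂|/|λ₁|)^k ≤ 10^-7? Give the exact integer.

17

|λ₂/λ₁| = 0.46/1.24 = 0.37097
Need k ≥ ln(10^-7) / ln(0.37097) = -16.1181 / -0.9916 ≈ 16.254
Smallest integer k satisfying the bound: 17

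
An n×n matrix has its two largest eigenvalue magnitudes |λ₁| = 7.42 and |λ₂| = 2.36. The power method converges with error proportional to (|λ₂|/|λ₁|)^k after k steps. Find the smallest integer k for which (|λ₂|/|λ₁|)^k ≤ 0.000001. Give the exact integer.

13

|λ₂/λ₁| = 2.36/7.42 = 0.31806
Need k ≥ ln(0.000001) / ln(0.31806) = -13.8155 / -1.1455 ≈ 12.060
Smallest integer k satisfying the bound: 13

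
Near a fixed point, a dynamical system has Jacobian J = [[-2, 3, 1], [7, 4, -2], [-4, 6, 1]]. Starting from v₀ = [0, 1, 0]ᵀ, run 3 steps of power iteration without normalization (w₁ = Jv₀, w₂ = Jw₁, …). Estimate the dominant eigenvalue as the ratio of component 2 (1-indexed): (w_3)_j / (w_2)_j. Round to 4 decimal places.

5.9200

w1 = Jv₀ = (3, 4, 6)
w2 = Jw1 = (12, 25, 18)
w3 = Jw2 = (69, 148, 120)
Ratio at component: 148 / 25 = 5.9200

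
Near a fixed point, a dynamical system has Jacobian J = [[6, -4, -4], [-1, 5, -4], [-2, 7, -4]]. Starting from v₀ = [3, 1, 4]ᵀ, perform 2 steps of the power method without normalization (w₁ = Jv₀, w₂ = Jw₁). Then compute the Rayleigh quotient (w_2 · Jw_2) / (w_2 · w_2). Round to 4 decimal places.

λ ≈ 7.2104

w1 = Jv₀ = (6·3 + (-4)·1 + (-4)·4; (-1)·3 + 5·1 + (-4)·4; (-2)·3 + 7·1 + (-4)·4) = (-2, -14, -15)
w2 = Jw1 = (6·(-2) + (-4)·(-14) + (-4)·(-15); (-1)·(-2) + 5·(-14) + (-4)·(-15); (-2)·(-2) + 7·(-14) + (-4)·(-15)) = (104, -8, -34)
Jw2 = (792, -8, -128)
w2·Jw2 = 104·792 + (-8)·(-8) + (-34)·(-128) = 86784; w2·w2 = 104·104 + (-8)·(-8) + (-34)·(-34) = 12036
λ ≈ 86784/12036 = 7.2104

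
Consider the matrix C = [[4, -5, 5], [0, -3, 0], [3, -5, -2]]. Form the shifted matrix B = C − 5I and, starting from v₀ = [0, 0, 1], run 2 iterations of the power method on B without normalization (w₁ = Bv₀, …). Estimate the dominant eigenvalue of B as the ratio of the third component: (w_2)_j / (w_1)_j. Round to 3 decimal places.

B = C − 5I has rows (-1, -5, 5); (0, -8, 0); (3, -5, -7)
w1 = Bv₀ = (5, 0, -7)
w2 = Bw1 = (-40, 0, 64)
Ratio: 64/-7 = -9.143

-9.143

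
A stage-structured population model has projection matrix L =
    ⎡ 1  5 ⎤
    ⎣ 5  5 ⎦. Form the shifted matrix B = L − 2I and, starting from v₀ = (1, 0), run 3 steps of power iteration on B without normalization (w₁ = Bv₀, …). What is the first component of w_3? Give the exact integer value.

24

B = L − 2I has rows (-1, 5); (5, 3)
w1 = Bv₀ = ((-1)·1 + 5·0; 5·1 + 3·0) = (-1, 5)
w2 = Bw1 = ((-1)·(-1) + 5·5; 5·(-1) + 3·5) = (26, 10)
w3 = Bw2 = (24, 160)
Requested component of w3: 24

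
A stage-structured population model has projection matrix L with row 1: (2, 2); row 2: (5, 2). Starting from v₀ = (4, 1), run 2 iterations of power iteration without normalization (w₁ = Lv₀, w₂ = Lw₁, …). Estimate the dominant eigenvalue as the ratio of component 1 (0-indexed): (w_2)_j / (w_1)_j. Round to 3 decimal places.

4.273

w1 = Lv₀ = (10, 22)
w2 = Lw1 = (64, 94)
Ratio at component: 94 / 22 = 4.273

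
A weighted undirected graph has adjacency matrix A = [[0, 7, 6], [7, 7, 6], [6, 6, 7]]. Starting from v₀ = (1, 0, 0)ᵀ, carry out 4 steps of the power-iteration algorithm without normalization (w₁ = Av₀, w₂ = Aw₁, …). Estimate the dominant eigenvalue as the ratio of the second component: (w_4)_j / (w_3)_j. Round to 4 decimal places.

λ ≈ 17.2367

w1 = Av₀ = (0, 7, 6)
w2 = Aw1 = (85, 85, 84)
w3 = Aw2 = (1099, 1694, 1608)
w4 = Aw3 = (21506, 29199, 28014)
Ratio at component: 29199 / 1694 = 17.2367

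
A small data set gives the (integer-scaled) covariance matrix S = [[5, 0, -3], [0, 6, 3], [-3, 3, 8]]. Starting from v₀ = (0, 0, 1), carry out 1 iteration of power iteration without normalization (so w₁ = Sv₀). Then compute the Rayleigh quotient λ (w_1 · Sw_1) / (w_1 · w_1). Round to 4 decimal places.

w1 = Sv₀ = (5·0 + 0·0 + (-3)·1; 0·0 + 6·0 + 3·1; (-3)·0 + 3·0 + 8·1) = (-3, 3, 8)
Sw1 = (-39, 42, 82)
w1·Sw1 = (-3)·(-39) + 3·42 + 8·82 = 899; w1·w1 = (-3)·(-3) + 3·3 + 8·8 = 82
λ ≈ 899/82 = 10.9634

λ ≈ 10.9634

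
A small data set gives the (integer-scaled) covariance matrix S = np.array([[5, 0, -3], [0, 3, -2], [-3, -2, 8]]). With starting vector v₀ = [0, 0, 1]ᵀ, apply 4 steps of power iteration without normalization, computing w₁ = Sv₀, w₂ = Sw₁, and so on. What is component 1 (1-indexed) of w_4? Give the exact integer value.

w1 = Sv₀ = (5·0 + 0·0 + (-3)·1; 0·0 + 3·0 + (-2)·1; (-3)·0 + (-2)·0 + 8·1) = (-3, -2, 8)
w2 = Sw1 = (5·(-3) + 0·(-2) + (-3)·8; 0·(-3) + 3·(-2) + (-2)·8; (-3)·(-3) + (-2)·(-2) + 8·8) = (-39, -22, 77)
w3 = Sw2 = (-426, -220, 777)
w4 = Sw3 = (-4461, -2214, 7934)
The requested component of w4 is -4461.

-4461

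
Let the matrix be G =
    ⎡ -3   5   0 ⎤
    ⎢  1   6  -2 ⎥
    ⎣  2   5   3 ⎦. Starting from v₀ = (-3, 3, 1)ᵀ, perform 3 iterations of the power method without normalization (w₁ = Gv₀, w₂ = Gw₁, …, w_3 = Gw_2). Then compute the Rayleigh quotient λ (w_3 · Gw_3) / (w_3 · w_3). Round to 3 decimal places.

w1 = Gv₀ = ((-3)·(-3) + 5·3 + 0·1; 1·(-3) + 6·3 + (-2)·1; 2·(-3) + 5·3 + 3·1) = (24, 13, 12)
w2 = Gw1 = ((-3)·24 + 5·13 + 0·12; 1·24 + 6·13 + (-2)·12; 2·24 + 5·13 + 3·12) = (-7, 78, 149)
w3 = Gw2 = (411, 163, 823)
Gw3 = (-418, -257, 4106)
w3·Gw3 = 411·(-418) + 163·(-257) + 823·4106 = 3165549; w3·w3 = 411·411 + 163·163 + 823·823 = 872819
λ ≈ 3165549/872819 = 3.627

3.627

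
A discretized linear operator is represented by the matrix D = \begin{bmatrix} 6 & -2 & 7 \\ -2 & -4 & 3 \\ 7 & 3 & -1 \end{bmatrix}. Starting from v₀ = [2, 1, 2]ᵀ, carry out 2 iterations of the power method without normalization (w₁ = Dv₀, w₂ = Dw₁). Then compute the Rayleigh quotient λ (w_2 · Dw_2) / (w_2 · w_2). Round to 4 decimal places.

w1 = Dv₀ = (24, -2, 15)
w2 = Dw1 = (253, 5, 147)
Dw2 = (2537, -85, 1639)
w2·Dw2 = 253·2537 + 5·(-85) + 147·1639 = 882369; w2·w2 = 253·253 + 5·5 + 147·147 = 85643
λ ≈ 882369/85643 = 10.3029

λ ≈ 10.3029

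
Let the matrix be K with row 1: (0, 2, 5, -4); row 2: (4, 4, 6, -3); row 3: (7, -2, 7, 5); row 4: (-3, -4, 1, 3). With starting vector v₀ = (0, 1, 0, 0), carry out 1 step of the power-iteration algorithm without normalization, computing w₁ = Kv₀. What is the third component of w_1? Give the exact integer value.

w1 = Kv₀ = (0·0 + 2·1 + 5·0 + (-4)·0; 4·0 + 4·1 + 6·0 + (-3)·0; 7·0 + (-2)·1 + 7·0 + 5·0; (-3)·0 + (-4)·1 + 1·0 + 3·0) = (2, 4, -2, -4)
The requested component of w1 is -2.

-2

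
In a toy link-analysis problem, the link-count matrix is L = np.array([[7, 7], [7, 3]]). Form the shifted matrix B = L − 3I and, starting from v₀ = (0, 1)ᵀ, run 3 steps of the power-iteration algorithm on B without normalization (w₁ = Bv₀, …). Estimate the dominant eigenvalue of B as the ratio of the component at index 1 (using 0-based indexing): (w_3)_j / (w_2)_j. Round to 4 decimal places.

B = L − 3I has rows (4, 7); (7, 0)
w1 = Bv₀ = (4·0 + 7·1; 7·0 + 0·1) = (7, 0)
w2 = Bw1 = (4·7 + 7·0; 7·7 + 0·0) = (28, 49)
w3 = Bw2 = (455, 196)
Ratio: 196/49 = 4.0000

μ ≈ 4.0000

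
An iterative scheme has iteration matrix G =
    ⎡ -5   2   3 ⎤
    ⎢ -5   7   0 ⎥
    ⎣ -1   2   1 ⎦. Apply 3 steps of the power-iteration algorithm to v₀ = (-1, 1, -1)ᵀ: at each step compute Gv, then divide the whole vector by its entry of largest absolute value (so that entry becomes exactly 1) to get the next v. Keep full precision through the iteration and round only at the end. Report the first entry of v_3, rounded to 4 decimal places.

Gv0 = (4.00000, 12.00000, 2.00000); divide by 12.00000 → v1 = (0.33333, 1.00000, 0.16667)
Gv1 = (0.83333, 5.33333, 1.83333); divide by 5.33333 → v2 = (0.15625, 1.00000, 0.34375)
Gv2 = (2.25000, 6.21875, 2.18750); divide by 6.21875 → v3 = (0.36181, 1.00000, 0.35176)
Requested entry of v3: 144/398 = 0.3618

0.3618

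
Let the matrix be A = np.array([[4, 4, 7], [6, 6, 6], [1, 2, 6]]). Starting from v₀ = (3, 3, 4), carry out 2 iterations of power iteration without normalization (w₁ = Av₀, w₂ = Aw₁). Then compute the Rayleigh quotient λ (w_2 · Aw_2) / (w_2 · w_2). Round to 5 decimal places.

w1 = Av₀ = (4·3 + 4·3 + 7·4; 6·3 + 6·3 + 6·4; 1·3 + 2·3 + 6·4) = (52, 60, 33)
w2 = Aw1 = (4·52 + 4·60 + 7·33; 6·52 + 6·60 + 6·33; 1·52 + 2·60 + 6·33) = (679, 870, 370)
Aw2 = (8786, 11514, 4639)
w2·Aw2 = 679·8786 + 870·11514 + 370·4639 = 17699304; w2·w2 = 679·679 + 870·870 + 370·370 = 1354841
λ ≈ 17699304/1354841 = 13.06375

13.06375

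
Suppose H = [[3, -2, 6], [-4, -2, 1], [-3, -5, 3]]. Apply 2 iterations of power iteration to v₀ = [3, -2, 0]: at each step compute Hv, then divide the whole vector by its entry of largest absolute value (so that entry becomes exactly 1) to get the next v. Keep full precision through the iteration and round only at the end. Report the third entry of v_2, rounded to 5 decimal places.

0.06557

Hv0 = (13.000000, -8.000000, 1.000000); divide by 13.000000 → v1 = (1.000000, -0.615385, 0.076923)
Hv1 = (4.692308, -2.692308, 0.307692); divide by 4.692308 → v2 = (1.000000, -0.573770, 0.065574)
Requested entry of v2: 4/61 = 0.06557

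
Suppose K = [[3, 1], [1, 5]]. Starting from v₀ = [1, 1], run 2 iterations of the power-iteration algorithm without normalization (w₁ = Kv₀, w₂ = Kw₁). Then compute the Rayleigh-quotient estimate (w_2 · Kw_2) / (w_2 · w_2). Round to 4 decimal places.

w1 = Kv₀ = (3·1 + 1·1; 1·1 + 5·1) = (4, 6)
w2 = Kw1 = (3·4 + 1·6; 1·4 + 5·6) = (18, 34)
Kw2 = (88, 188)
w2·Kw2 = 18·88 + 34·188 = 7976; w2·w2 = 18·18 + 34·34 = 1480
λ ≈ 7976/1480 = 5.3892

5.3892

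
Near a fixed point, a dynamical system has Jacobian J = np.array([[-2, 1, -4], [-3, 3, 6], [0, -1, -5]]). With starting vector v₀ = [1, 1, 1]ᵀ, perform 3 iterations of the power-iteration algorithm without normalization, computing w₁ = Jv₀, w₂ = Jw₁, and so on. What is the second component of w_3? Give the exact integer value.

w1 = Jv₀ = ((-2)·1 + 1·1 + (-4)·1; (-3)·1 + 3·1 + 6·1; 0·1 + (-1)·1 + (-5)·1) = (-5, 6, -6)
w2 = Jw1 = ((-2)·(-5) + 1·6 + (-4)·(-6); (-3)·(-5) + 3·6 + 6·(-6); 0·(-5) + (-1)·6 + (-5)·(-6)) = (40, -3, 24)
w3 = Jw2 = (-179, 15, -117)
The requested component of w3 is 15.

15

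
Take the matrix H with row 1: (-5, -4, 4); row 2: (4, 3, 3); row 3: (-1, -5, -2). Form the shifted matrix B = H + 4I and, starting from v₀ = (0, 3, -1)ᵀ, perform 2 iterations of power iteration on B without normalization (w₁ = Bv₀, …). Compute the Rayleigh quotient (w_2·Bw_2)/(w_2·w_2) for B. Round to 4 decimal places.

B = H + 4I has rows (-1, -4, 4); (4, 7, 3); (-1, -5, 2)
w1 = Bv₀ = ((-1)·0 + (-4)·3 + 4·(-1); 4·0 + 7·3 + 3·(-1); (-1)·0 + (-5)·3 + 2·(-1)) = (-16, 18, -17)
w2 = Bw1 = ((-1)·(-16) + (-4)·18 + 4·(-17); 4·(-16) + 7·18 + 3·(-17); (-1)·(-16) + (-5)·18 + 2·(-17)) = (-124, 11, -108)
Bw2 = (-352, -743, -147)
w2·Bw2 = 51351; w2·w2 = 27161; μ ≈ 51351/27161 = 1.8906

1.8906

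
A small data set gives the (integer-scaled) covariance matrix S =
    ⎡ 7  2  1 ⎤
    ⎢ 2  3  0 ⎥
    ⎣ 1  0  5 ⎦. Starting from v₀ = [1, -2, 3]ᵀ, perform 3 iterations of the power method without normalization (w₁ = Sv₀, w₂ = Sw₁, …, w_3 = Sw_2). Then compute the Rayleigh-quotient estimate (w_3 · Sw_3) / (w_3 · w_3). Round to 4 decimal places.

λ ≈ 7.2141

w1 = Sv₀ = (7·1 + 2·(-2) + 1·3; 2·1 + 3·(-2) + 0·3; 1·1 + 0·(-2) + 5·3) = (6, -4, 16)
w2 = Sw1 = (7·6 + 2·(-4) + 1·16; 2·6 + 3·(-4) + 0·16; 1·6 + 0·(-4) + 5·16) = (50, 0, 86)
w3 = Sw2 = (436, 100, 480)
Sw3 = (3732, 1172, 2836)
w3·Sw3 = 436·3732 + 100·1172 + 480·2836 = 3105632; w3·w3 = 436·436 + 100·100 + 480·480 = 430496
λ ≈ 3105632/430496 = 7.2141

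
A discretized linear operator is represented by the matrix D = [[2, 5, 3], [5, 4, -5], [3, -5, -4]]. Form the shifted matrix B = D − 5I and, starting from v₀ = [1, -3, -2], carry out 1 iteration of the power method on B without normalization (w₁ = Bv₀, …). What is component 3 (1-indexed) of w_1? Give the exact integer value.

B = D − 5I has rows (-3, 5, 3); (5, -1, -5); (3, -5, -9)
w1 = Bv₀ = ((-3)·1 + 5·(-3) + 3·(-2); 5·1 + (-1)·(-3) + (-5)·(-2); 3·1 + (-5)·(-3) + (-9)·(-2)) = (-24, 18, 36)
Requested component of w1: 36

36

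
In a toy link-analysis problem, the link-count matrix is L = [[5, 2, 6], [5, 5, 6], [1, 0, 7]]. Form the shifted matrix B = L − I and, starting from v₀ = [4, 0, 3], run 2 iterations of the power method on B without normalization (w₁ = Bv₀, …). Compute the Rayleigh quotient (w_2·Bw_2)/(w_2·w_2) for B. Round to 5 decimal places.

B = L − I has rows (4, 2, 6); (5, 4, 6); (1, 0, 6)
w1 = Bv₀ = (34, 38, 22)
w2 = Bw1 = (344, 454, 166)
Bw2 = (3280, 4532, 1340)
w2·Bw2 = 3408288; w2·w2 = 352008; μ ≈ 3408288/352008 = 9.68242

9.68242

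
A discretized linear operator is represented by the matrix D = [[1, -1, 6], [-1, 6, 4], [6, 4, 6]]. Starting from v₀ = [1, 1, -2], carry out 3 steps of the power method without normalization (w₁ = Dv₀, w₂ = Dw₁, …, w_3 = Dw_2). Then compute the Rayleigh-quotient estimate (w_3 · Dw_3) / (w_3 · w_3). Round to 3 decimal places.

λ ≈ 11.199

w1 = Dv₀ = (1·1 + (-1)·1 + 6·(-2); (-1)·1 + 6·1 + 4·(-2); 6·1 + 4·1 + 6·(-2)) = (-12, -3, -2)
w2 = Dw1 = (1·(-12) + (-1)·(-3) + 6·(-2); (-1)·(-12) + 6·(-3) + 4·(-2); 6·(-12) + 4·(-3) + 6·(-2)) = (-21, -14, -96)
w3 = Dw2 = (-583, -447, -758)
Dw3 = (-4684, -5131, -9834)
w3·Dw3 = (-583)·(-4684) + (-447)·(-5131) + (-758)·(-9834) = 12478501; w3·w3 = (-583)·(-583) + (-447)·(-447) + (-758)·(-758) = 1114262
λ ≈ 12478501/1114262 = 11.199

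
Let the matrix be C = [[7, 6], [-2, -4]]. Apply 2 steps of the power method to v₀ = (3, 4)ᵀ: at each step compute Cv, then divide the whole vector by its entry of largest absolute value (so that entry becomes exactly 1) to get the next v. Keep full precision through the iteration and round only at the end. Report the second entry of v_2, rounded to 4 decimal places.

Cv0 = (45.00000, -22.00000); divide by 45.00000 → v1 = (1.00000, -0.48889)
Cv1 = (4.06667, -0.04444); divide by 4.06667 → v2 = (1.00000, -0.01093)
Requested entry of v2: -2/183 = -0.0109

-0.0109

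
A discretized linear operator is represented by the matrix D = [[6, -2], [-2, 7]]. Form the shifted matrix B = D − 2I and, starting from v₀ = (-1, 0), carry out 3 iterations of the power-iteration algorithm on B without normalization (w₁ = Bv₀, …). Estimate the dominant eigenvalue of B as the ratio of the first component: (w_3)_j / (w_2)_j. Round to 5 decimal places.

μ ≈ 5.80000

B = D − 2I has rows (4, -2); (-2, 5)
w1 = Bv₀ = (4·(-1) + (-2)·0; (-2)·(-1) + 5·0) = (-4, 2)
w2 = Bw1 = (4·(-4) + (-2)·2; (-2)·(-4) + 5·2) = (-20, 18)
w3 = Bw2 = (-116, 130)
Ratio: -116/-20 = 5.80000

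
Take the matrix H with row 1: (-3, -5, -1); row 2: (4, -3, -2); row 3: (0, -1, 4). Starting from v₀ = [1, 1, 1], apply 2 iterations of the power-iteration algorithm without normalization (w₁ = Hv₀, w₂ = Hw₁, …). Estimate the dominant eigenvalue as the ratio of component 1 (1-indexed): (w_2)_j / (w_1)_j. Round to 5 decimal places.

w1 = Hv₀ = (-9, -1, 3)
w2 = Hw1 = (29, -39, 13)
Ratio at component: 29 / -9 = -3.22222

λ ≈ -3.22222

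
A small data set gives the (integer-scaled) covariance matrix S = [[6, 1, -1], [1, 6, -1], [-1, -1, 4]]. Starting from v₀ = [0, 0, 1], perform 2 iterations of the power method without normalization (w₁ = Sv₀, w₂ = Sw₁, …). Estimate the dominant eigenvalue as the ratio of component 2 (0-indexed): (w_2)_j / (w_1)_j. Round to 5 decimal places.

w1 = Sv₀ = (6·0 + 1·0 + (-1)·1; 1·0 + 6·0 + (-1)·1; (-1)·0 + (-1)·0 + 4·1) = (-1, -1, 4)
w2 = Sw1 = (6·(-1) + 1·(-1) + (-1)·4; 1·(-1) + 6·(-1) + (-1)·4; (-1)·(-1) + (-1)·(-1) + 4·4) = (-11, -11, 18)
Ratio at component: 18 / 4 = 4.50000

λ ≈ 4.50000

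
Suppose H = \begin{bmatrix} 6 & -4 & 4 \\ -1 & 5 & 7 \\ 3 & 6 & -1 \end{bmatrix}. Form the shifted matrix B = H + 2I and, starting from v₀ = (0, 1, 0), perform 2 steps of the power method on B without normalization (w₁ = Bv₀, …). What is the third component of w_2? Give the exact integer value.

B = H + 2I has rows (8, -4, 4); (-1, 7, 7); (3, 6, 1)
w1 = Bv₀ = (8·0 + (-4)·1 + 4·0; (-1)·0 + 7·1 + 7·0; 3·0 + 6·1 + 1·0) = (-4, 7, 6)
w2 = Bw1 = (8·(-4) + (-4)·7 + 4·6; (-1)·(-4) + 7·7 + 7·6; 3·(-4) + 6·7 + 1·6) = (-36, 95, 36)
Requested component of w2: 36

36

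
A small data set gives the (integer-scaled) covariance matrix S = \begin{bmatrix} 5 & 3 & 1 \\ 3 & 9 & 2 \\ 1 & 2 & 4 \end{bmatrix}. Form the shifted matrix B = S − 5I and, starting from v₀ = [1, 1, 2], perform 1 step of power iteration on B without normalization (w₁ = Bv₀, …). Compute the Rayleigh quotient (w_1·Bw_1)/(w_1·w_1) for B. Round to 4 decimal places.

B = S − 5I has rows (0, 3, 1); (3, 4, 2); (1, 2, -1)
w1 = Bv₀ = (5, 11, 1)
Bw1 = (34, 61, 26)
w1·Bw1 = 867; w1·w1 = 147; μ ≈ 867/147 = 5.8980

5.8980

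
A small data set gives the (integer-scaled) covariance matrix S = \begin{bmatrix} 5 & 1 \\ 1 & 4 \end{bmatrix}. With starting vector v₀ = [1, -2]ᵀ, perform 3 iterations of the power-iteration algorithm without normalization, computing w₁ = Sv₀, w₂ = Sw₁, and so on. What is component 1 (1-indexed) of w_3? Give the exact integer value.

15

w1 = Sv₀ = (5·1 + 1·(-2); 1·1 + 4·(-2)) = (3, -7)
w2 = Sw1 = (5·3 + 1·(-7); 1·3 + 4·(-7)) = (8, -25)
w3 = Sw2 = (15, -92)
The requested component of w3 is 15.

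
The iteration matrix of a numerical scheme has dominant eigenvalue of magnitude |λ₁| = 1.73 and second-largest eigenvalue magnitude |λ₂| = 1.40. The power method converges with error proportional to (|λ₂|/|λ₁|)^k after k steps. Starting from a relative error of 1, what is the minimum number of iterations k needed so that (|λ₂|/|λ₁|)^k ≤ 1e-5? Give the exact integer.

55

|λ₂/λ₁| = 1.40/1.73 = 0.80925
Need k ≥ ln(1e-5) / ln(0.80925) = -11.5129 / -0.2116 ≈ 54.396
Smallest integer k satisfying the bound: 55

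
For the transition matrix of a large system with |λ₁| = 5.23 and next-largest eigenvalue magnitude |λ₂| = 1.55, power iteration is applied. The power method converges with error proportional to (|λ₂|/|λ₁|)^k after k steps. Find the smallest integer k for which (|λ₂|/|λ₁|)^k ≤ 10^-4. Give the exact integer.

8

|λ₂/λ₁| = 1.55/5.23 = 0.29637
Need k ≥ ln(10^-4) / ln(0.29637) = -9.2103 / -1.2162 ≈ 7.573
Smallest integer k satisfying the bound: 8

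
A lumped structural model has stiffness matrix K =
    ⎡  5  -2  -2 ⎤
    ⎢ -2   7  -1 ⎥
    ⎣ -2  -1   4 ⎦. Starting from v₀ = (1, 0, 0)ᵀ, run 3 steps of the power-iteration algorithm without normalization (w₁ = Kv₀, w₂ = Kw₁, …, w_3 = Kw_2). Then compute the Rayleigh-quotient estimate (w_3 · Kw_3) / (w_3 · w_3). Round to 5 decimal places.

7.94782

w1 = Kv₀ = (5·1 + (-2)·0 + (-2)·0; (-2)·1 + 7·0 + (-1)·0; (-2)·1 + (-1)·0 + 4·0) = (5, -2, -2)
w2 = Kw1 = (5·5 + (-2)·(-2) + (-2)·(-2); (-2)·5 + 7·(-2) + (-1)·(-2); (-2)·5 + (-1)·(-2) + 4·(-2)) = (33, -22, -16)
w3 = Kw2 = (241, -204, -108)
Kw3 = (1829, -1802, -710)
w3·Kw3 = 241·1829 + (-204)·(-1802) + (-108)·(-710) = 885077; w3·w3 = 241·241 + (-204)·(-204) + (-108)·(-108) = 111361
λ ≈ 885077/111361 = 7.94782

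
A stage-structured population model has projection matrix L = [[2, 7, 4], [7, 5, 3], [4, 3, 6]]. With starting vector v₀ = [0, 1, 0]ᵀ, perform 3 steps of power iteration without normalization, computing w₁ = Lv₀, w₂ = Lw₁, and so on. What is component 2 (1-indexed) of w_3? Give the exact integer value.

1025

w1 = Lv₀ = (7, 5, 3)
w2 = Lw1 = (61, 83, 61)
w3 = Lw2 = (947, 1025, 859)
The requested component of w3 is 1025.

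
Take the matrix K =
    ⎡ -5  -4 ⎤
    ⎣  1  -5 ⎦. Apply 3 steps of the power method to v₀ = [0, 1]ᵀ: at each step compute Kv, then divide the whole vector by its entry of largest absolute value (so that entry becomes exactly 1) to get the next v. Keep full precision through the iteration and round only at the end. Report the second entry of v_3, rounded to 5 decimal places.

0.22887

Kv0 = (-4.000000, -5.000000); divide by -5.000000 → v1 = (0.800000, 1.000000)
Kv1 = (-8.000000, -4.200000); divide by -8.000000 → v2 = (1.000000, 0.525000)
Kv2 = (-7.100000, -1.625000); divide by -7.100000 → v3 = (1.000000, 0.228873)
Requested entry of v3: -65/-284 = 0.22887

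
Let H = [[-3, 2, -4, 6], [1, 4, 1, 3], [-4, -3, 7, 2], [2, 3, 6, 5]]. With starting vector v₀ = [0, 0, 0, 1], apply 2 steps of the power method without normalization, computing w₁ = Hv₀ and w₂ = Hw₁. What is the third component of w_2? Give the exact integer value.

-9

w1 = Hv₀ = (6, 3, 2, 5)
w2 = Hw1 = (10, 35, -9, 58)
The requested component of w2 is -9.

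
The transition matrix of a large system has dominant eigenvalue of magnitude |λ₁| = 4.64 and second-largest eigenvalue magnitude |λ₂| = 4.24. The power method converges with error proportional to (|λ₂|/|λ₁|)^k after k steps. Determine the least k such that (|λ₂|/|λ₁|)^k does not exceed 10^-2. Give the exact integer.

|λ₂/λ₁| = 4.24/4.64 = 0.91379
Need k ≥ ln(10^-2) / ln(0.91379) = -4.6052 / -0.0902 ≈ 51.083
Smallest integer k satisfying the bound: 52

52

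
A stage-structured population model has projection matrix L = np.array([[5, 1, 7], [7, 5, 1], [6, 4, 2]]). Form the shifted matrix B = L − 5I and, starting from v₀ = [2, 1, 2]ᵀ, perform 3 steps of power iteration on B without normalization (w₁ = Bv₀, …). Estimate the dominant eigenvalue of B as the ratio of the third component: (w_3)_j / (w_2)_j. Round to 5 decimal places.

μ ≈ 4.87097

B = L − 5I has rows (0, 1, 7); (7, 0, 1); (6, 4, -3)
w1 = Bv₀ = (0·2 + 1·1 + 7·2; 7·2 + 0·1 + 1·2; 6·2 + 4·1 + (-3)·2) = (15, 16, 10)
w2 = Bw1 = (0·15 + 1·16 + 7·10; 7·15 + 0·16 + 1·10; 6·15 + 4·16 + (-3)·10) = (86, 115, 124)
w3 = Bw2 = (983, 726, 604)
Ratio: 604/124 = 4.87097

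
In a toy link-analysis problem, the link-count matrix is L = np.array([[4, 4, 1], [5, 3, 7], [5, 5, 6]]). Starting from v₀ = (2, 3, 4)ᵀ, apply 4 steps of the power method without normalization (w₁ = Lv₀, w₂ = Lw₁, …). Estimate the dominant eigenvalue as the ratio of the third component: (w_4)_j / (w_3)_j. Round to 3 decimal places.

w1 = Lv₀ = (24, 47, 49)
w2 = Lw1 = (333, 604, 649)
w3 = Lw2 = (4397, 8020, 8579)
w4 = Lw3 = (58247, 106098, 113559)
Ratio at component: 113559 / 8579 = 13.237

13.237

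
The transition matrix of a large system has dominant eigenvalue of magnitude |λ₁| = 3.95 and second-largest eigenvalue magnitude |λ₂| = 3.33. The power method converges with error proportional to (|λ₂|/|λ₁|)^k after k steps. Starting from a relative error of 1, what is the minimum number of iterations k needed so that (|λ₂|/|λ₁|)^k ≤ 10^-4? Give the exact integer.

54

|λ₂/λ₁| = 3.33/3.95 = 0.84304
Need k ≥ ln(10^-4) / ln(0.84304) = -9.2103 / -0.1707 ≈ 53.943
Smallest integer k satisfying the bound: 54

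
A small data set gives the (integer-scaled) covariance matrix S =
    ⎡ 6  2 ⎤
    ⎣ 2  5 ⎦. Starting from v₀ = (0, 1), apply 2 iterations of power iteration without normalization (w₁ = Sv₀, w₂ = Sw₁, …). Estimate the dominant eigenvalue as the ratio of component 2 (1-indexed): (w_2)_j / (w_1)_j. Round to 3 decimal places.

λ ≈ 5.800

w1 = Sv₀ = (6·0 + 2·1; 2·0 + 5·1) = (2, 5)
w2 = Sw1 = (6·2 + 2·5; 2·2 + 5·5) = (22, 29)
Ratio at component: 29 / 5 = 5.800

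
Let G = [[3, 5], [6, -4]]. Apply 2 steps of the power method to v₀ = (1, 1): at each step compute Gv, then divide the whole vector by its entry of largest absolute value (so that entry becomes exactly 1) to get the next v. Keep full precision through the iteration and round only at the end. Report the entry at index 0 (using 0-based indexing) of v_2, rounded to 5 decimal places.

0.85000

Gv0 = (8.000000, 2.000000); divide by 8.000000 → v1 = (1.000000, 0.250000)
Gv1 = (4.250000, 5.000000); divide by 5.000000 → v2 = (0.850000, 1.000000)
Requested entry of v2: 34/40 = 0.85000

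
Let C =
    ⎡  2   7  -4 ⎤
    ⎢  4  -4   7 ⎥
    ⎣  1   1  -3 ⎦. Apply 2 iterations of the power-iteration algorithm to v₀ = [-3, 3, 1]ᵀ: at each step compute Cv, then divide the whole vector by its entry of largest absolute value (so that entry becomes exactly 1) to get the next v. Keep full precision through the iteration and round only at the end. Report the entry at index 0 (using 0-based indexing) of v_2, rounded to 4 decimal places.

Cv0 = (11.00000, -17.00000, -3.00000); divide by -17.00000 → v1 = (-0.64706, 1.00000, 0.17647)
Cv1 = (5.00000, -5.35294, -0.17647); divide by -5.35294 → v2 = (-0.93407, 1.00000, 0.03297)
Requested entry of v2: -85/91 = -0.9341

-0.9341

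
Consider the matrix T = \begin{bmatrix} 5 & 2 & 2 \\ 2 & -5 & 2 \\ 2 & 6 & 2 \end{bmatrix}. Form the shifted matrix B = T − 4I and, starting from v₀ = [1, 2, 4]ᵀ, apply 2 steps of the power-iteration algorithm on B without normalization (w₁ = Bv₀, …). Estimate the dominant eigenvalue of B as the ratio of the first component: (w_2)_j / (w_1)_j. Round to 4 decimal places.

B = T − 4I has rows (1, 2, 2); (2, -9, 2); (2, 6, -2)
w1 = Bv₀ = (1·1 + 2·2 + 2·4; 2·1 + (-9)·2 + 2·4; 2·1 + 6·2 + (-2)·4) = (13, -8, 6)
w2 = Bw1 = (1·13 + 2·(-8) + 2·6; 2·13 + (-9)·(-8) + 2·6; 2·13 + 6·(-8) + (-2)·6) = (9, 110, -34)
Ratio: 9/13 = 0.6923

0.6923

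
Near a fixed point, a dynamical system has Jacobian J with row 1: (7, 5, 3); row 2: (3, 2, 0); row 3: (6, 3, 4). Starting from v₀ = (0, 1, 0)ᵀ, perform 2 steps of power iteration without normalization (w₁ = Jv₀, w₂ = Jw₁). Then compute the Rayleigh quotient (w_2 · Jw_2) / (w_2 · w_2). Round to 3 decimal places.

11.579

w1 = Jv₀ = (5, 2, 3)
w2 = Jw1 = (54, 19, 48)
Jw2 = (617, 200, 573)
w2·Jw2 = 54·617 + 19·200 + 48·573 = 64622; w2·w2 = 54·54 + 19·19 + 48·48 = 5581
λ ≈ 64622/5581 = 11.579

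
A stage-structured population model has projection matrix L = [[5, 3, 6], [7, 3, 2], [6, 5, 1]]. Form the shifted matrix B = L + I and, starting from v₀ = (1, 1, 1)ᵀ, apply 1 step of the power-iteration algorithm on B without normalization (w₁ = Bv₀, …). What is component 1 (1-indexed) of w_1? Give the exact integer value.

15

B = L + I has rows (6, 3, 6); (7, 4, 2); (6, 5, 2)
w1 = Bv₀ = (6·1 + 3·1 + 6·1; 7·1 + 4·1 + 2·1; 6·1 + 5·1 + 2·1) = (15, 13, 13)
Requested component of w1: 15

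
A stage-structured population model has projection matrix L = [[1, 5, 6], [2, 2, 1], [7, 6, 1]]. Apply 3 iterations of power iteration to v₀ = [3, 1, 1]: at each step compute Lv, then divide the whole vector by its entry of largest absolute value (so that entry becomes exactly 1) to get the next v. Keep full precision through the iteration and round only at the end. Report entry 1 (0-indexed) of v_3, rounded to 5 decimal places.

Lv0 = (14.000000, 9.000000, 28.000000); divide by 28.000000 → v1 = (0.500000, 0.321429, 1.000000)
Lv1 = (8.107143, 2.642857, 6.428571); divide by 8.107143 → v2 = (1.000000, 0.325991, 0.792952)
Lv2 = (7.387665, 3.444934, 9.748899); divide by 9.748899 → v3 = (0.757795, 0.353366, 1.000000)
Requested entry of v3: 782/2213 = 0.35337

0.35337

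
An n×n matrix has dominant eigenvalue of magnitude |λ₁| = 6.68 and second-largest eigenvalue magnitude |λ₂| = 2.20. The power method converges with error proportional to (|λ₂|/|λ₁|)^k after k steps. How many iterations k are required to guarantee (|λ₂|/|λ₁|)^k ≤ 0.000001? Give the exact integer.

13

|λ₂/λ₁| = 2.20/6.68 = 0.32934
Need k ≥ ln(0.000001) / ln(0.32934) = -13.8155 / -1.1107 ≈ 12.439
Smallest integer k satisfying the bound: 13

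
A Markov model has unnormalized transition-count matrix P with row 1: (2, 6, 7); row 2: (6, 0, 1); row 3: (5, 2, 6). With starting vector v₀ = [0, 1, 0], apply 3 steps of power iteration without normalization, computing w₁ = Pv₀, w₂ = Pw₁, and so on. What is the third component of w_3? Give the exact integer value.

458

w1 = Pv₀ = (2·0 + 6·1 + 7·0; 6·0 + 0·1 + 1·0; 5·0 + 2·1 + 6·0) = (6, 0, 2)
w2 = Pw1 = (2·6 + 6·0 + 7·2; 6·6 + 0·0 + 1·2; 5·6 + 2·0 + 6·2) = (26, 38, 42)
w3 = Pw2 = (574, 198, 458)
The requested component of w3 is 458.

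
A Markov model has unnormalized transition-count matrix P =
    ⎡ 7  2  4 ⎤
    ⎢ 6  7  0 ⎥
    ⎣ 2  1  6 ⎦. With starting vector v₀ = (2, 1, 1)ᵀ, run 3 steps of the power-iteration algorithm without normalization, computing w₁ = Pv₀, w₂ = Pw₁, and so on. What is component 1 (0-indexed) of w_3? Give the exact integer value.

3103

w1 = Pv₀ = (20, 19, 11)
w2 = Pw1 = (222, 253, 125)
w3 = Pw2 = (2560, 3103, 1447)
The requested component of w3 is 3103.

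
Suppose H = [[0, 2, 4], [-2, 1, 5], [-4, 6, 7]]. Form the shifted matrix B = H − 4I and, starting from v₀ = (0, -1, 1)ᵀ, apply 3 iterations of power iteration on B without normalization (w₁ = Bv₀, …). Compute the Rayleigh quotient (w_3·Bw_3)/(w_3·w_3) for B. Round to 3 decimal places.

B = H − 4I has rows (-4, 2, 4); (-2, -3, 5); (-4, 6, 3)
w1 = Bv₀ = ((-4)·0 + 2·(-1) + 4·1; (-2)·0 + (-3)·(-1) + 5·1; (-4)·0 + 6·(-1) + 3·1) = (2, 8, -3)
w2 = Bw1 = ((-4)·2 + 2·8 + 4·(-3); (-2)·2 + (-3)·8 + 5·(-3); (-4)·2 + 6·8 + 3·(-3)) = (-4, -43, 31)
w3 = Bw2 = (54, 292, -149)
Bw3 = (-228, -1729, 1089)
w3·Bw3 = -679441; w3·w3 = 110381; μ ≈ -679441/110381 = -6.155

-6.155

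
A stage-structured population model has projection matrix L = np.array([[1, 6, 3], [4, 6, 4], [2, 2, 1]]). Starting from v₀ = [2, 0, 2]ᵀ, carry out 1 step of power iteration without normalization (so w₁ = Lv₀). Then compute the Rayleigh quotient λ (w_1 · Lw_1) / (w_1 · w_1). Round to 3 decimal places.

λ ≈ 10.483

w1 = Lv₀ = (8, 16, 6)
Lw1 = (122, 152, 54)
w1·Lw1 = 8·122 + 16·152 + 6·54 = 3732; w1·w1 = 8·8 + 16·16 + 6·6 = 356
λ ≈ 3732/356 = 10.483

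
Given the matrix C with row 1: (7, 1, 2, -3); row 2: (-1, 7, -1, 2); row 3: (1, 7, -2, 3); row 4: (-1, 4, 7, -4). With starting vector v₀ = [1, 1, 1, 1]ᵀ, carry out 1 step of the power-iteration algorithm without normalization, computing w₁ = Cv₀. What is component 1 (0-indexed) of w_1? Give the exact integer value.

7

w1 = Cv₀ = (7, 7, 9, 6)
The requested component of w1 is 7.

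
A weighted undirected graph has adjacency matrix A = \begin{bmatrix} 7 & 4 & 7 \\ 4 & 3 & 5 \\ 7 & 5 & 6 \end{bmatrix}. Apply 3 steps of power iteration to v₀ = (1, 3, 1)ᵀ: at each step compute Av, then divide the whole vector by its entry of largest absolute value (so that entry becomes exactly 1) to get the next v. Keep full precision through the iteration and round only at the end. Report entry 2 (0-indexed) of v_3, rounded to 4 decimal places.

Av0 = (26.00000, 18.00000, 28.00000); divide by 28.00000 → v1 = (0.92857, 0.64286, 1.00000)
Av1 = (16.07143, 10.64286, 15.71429); divide by 16.07143 → v2 = (1.00000, 0.66222, 0.97778)
Av2 = (16.49333, 10.87556, 16.17778); divide by 16.49333 → v3 = (1.00000, 0.65939, 0.98087)
Requested entry of v3: 7280/7422 = 0.9809

0.9809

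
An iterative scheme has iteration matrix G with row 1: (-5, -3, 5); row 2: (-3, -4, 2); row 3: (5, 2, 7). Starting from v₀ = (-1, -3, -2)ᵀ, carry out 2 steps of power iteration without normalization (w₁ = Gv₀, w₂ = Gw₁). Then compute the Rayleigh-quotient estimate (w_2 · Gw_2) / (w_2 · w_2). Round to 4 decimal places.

1.6562

w1 = Gv₀ = (4, 11, -25)
w2 = Gw1 = (-178, -106, -133)
Gw2 = (543, 692, -2033)
w2·Gw2 = (-178)·543 + (-106)·692 + (-133)·(-2033) = 100383; w2·w2 = (-178)·(-178) + (-106)·(-106) + (-133)·(-133) = 60609
λ ≈ 100383/60609 = 1.6562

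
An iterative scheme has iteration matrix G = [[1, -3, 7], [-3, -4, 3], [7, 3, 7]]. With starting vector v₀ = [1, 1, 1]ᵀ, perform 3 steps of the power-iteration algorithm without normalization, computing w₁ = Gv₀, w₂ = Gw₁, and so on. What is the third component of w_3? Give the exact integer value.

2102

w1 = Gv₀ = (1·1 + (-3)·1 + 7·1; (-3)·1 + (-4)·1 + 3·1; 7·1 + 3·1 + 7·1) = (5, -4, 17)
w2 = Gw1 = (1·5 + (-3)·(-4) + 7·17; (-3)·5 + (-4)·(-4) + 3·17; 7·5 + 3·(-4) + 7·17) = (136, 52, 142)
w3 = Gw2 = (974, -190, 2102)
The requested component of w3 is 2102.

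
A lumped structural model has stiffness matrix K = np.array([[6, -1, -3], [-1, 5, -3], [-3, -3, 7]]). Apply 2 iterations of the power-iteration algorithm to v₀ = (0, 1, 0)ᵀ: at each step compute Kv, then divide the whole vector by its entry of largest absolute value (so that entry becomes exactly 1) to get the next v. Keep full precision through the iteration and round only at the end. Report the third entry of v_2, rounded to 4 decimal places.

-0.9429

Kv0 = (-1.00000, 5.00000, -3.00000); divide by 5.00000 → v1 = (-0.20000, 1.00000, -0.60000)
Kv1 = (-0.40000, 7.00000, -6.60000); divide by 7.00000 → v2 = (-0.05714, 1.00000, -0.94286)
Requested entry of v2: -33/35 = -0.9429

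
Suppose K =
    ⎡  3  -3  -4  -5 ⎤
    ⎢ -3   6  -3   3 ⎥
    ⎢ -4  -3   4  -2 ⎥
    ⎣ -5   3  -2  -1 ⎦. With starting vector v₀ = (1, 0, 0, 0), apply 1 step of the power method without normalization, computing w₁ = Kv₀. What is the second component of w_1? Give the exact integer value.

-3

w1 = Kv₀ = (3, -3, -4, -5)
The requested component of w1 is -3.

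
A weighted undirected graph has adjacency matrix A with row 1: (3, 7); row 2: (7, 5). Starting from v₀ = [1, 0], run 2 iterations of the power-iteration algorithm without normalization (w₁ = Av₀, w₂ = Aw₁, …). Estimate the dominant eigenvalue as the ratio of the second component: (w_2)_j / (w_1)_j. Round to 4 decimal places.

w1 = Av₀ = (3, 7)
w2 = Aw1 = (58, 56)
Ratio at component: 56 / 7 = 8.0000

λ ≈ 8.0000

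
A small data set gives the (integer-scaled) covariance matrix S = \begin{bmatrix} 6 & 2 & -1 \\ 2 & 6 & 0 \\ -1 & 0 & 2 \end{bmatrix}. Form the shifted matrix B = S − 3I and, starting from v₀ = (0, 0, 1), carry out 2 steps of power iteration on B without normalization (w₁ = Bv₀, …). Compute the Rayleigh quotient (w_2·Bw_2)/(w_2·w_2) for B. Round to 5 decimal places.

B = S − 3I has rows (3, 2, -1); (2, 3, 0); (-1, 0, -1)
w1 = Bv₀ = (3·0 + 2·0 + (-1)·1; 2·0 + 3·0 + 0·1; (-1)·0 + 0·0 + (-1)·1) = (-1, 0, -1)
w2 = Bw1 = (3·(-1) + 2·0 + (-1)·(-1); 2·(-1) + 3·0 + 0·(-1); (-1)·(-1) + 0·0 + (-1)·(-1)) = (-2, -2, 2)
Bw2 = (-12, -10, 0)
w2·Bw2 = 44; w2·w2 = 12; μ ≈ 44/12 = 3.66667

μ ≈ 3.66667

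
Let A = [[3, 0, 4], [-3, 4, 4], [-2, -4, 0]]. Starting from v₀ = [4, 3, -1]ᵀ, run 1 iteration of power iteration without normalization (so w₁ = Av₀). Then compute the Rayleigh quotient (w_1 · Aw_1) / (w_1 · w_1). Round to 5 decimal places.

w1 = Av₀ = (3·4 + 0·3 + 4·(-1); (-3)·4 + 4·3 + 4·(-1); (-2)·4 + (-4)·3 + 0·(-1)) = (8, -4, -20)
Aw1 = (-56, -120, 0)
w1·Aw1 = 8·(-56) + (-4)·(-120) + (-20)·0 = 32; w1·w1 = 8·8 + (-4)·(-4) + (-20)·(-20) = 480
λ ≈ 32/480 = 0.06667

0.06667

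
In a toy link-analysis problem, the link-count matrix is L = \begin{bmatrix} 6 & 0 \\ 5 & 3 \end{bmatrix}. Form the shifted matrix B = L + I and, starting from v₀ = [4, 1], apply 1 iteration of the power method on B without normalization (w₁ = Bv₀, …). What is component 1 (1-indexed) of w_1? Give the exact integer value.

28

B = L + I has rows (7, 0); (5, 4)
w1 = Bv₀ = (28, 24)
Requested component of w1: 28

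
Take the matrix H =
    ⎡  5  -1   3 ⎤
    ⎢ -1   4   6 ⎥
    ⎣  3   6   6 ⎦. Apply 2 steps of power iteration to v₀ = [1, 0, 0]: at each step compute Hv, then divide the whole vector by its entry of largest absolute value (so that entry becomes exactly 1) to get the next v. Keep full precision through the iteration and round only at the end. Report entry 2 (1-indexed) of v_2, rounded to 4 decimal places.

0.2571

Hv0 = (5.00000, -1.00000, 3.00000); divide by 5.00000 → v1 = (1.00000, -0.20000, 0.60000)
Hv1 = (7.00000, 1.80000, 5.40000); divide by 7.00000 → v2 = (1.00000, 0.25714, 0.77143)
Requested entry of v2: 9/35 = 0.2571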